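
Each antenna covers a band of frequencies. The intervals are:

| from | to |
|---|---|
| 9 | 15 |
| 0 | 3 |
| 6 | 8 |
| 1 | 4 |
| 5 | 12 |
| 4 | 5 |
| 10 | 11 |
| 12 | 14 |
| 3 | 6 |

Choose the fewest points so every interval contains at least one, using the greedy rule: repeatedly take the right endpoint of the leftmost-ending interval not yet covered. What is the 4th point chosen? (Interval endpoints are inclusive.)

Process intervals by earliest right end; each time one isn't hit yet, stab at its right endpoint.
Sorted: [0,3] [1,4] [4,5] [3,6] [6,8] [10,11] [5,12] [12,14] [9,15]
{[0,3],[1,4]} hit by 3; {[4,5],[3,6]} hit by 5; {[6,8]} hit by 8; {[10,11],[5,12]} hit by 11; {[12,14],[9,15]} hit by 14.
Points: 3, 5, 8, 11, 14 (5 total).

11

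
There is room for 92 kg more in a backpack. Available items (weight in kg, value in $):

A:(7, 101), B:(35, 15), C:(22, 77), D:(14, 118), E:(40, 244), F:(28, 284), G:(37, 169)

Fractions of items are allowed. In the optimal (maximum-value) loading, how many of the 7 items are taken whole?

4

Ratios (sorted): A 14.43, F 10.14, D 8.43, E 6.10, G 4.57, C 3.50, B 0.43
take A (7 @ 101); take F (28 @ 284); take D (14 @ 118); take E (40 @ 244); take 3/37 of G → 13.70. Capacity used 92/92.
4 item(s) taken whole; one partial (take 3/37 of G).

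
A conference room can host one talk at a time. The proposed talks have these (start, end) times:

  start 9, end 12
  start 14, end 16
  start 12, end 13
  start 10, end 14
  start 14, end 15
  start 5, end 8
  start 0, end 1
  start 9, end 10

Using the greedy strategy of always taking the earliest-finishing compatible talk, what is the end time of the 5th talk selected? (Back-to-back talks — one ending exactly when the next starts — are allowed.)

15

Order by finish time; keep every interval that doesn't clash with the previous kept one.
By end time: (0,1), (5,8), (9,10), (9,12), (12,13), (10,14), (14,15), (14,16).
Pick (0,1); next start ≥ 1 → (5,8); next start ≥ 8 → (9,10); next start ≥ 10 → (12,13); next start ≥ 13 → (14,15).
Selected: (0,1) (5,8) (9,10) (12,13) (14,15)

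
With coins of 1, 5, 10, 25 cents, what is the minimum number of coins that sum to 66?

66 = 2×25 + 1×10 + 1×5 + 1×1
Total coins = 2 + 1 + 1 + 1 = 5

5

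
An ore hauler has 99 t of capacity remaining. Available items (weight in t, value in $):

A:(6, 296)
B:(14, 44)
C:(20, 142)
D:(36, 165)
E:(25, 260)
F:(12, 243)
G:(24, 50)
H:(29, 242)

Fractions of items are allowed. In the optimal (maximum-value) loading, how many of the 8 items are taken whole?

5

Ratios (sorted): A 49.33, F 20.25, E 10.40, H 8.34, C 7.10, D 4.58, B 3.14, G 2.08
take A (6 @ 296); take F (12 @ 243); take E (25 @ 260); take H (29 @ 242); take C (20 @ 142); take 7/36 of D → 32.08. Capacity used 99/99.
5 item(s) taken whole; one partial (take 7/36 of D).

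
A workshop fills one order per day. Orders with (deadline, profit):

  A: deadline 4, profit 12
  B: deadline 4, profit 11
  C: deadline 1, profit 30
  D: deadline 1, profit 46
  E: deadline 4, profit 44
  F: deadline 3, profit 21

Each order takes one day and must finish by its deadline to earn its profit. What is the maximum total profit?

123

Profit order: D=46 E=44 C=30 F=21 A=12 B=11
Assign: D→slot 1, E→slot 4, C skipped, F→slot 3, A→slot 2, B skipped.
Slots: [1:D] [2:A] [3:F] [4:E]
Profit = 46 + 12 + 21 + 44 = 123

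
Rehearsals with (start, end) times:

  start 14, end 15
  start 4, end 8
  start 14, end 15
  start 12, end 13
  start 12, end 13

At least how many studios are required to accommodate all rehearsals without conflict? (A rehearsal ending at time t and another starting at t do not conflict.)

Events (time:±→running): 4:+→1 8:-→0 12:+→1 12:+→2 … peak 2.

2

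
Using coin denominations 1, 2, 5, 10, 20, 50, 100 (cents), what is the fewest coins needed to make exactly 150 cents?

2

Greedy: take as many of the largest coin as possible, then repeat with the remainder.
150 − 1×100→50 − 1×50→0
Total coins = 1 + 1 = 2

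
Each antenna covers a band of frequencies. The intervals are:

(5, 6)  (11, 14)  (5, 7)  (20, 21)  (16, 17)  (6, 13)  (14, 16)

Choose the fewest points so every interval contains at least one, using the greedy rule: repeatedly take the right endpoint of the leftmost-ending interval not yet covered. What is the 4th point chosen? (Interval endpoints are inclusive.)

Process intervals by earliest right end; each time one isn't hit yet, stab at its right endpoint.
Sorted: [5,6] [5,7] [6,13] [11,14] [14,16] [16,17] [20,21]
{[5,6],[5,7],[6,13]} hit by 6; {[11,14],[14,16]} hit by 14; {[16,17]} hit by 17; {[20,21]} hit by 21.
Points: 6, 14, 17, 21 (4 total).

21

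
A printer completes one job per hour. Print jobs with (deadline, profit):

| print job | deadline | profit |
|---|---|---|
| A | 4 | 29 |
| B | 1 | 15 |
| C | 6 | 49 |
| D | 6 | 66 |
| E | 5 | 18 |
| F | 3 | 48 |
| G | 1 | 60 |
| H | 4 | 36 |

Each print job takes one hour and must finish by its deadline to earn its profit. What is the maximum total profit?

Sort by profit descending; place each in the latest free slot ≤ its deadline.
By profit: D(d6,66), G(d1,60), C(d6,49), F(d3,48), H(d4,36), A(d4,29), E(d5,18), B(d1,15)
D→slot 6; G→slot 1; C→slot 5; F→slot 3; H→slot 4; A→slot 2; E skipped; B skipped.
Profit = 60 + 29 + 48 + 36 + 49 + 66 = 288

288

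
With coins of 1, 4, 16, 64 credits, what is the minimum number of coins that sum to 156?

6

Greedy: take as many of the largest coin as possible, then repeat with the remainder.
156 = 2×64 + 1×16 + 3×4
Total coins = 2 + 1 + 3 = 6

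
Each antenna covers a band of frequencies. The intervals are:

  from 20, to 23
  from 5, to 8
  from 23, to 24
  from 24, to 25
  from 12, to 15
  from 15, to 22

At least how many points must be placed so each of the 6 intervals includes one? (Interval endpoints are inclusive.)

Sorted: [5,8] [12,15] [15,22] [20,23] [23,24] [24,25]
{[5,8]} hit by 8; {[12,15],[15,22]} hit by 15; {[20,23],[23,24]} hit by 23; {[24,25]} hit by 25.
Points: 8, 15, 23, 25 (4 total).

4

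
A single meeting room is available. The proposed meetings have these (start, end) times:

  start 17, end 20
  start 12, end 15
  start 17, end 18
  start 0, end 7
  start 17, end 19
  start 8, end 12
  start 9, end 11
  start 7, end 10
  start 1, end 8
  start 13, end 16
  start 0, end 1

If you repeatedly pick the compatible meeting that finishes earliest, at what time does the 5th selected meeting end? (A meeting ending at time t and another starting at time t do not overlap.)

18

Sort by end time and greedily take each interval whose start is ≥ the last chosen end.
By end time: (0,1), (0,7), (1,8), (7,10), (9,11), (8,12), (12,15), (13,16), (17,18), (17,19), (17,20).
Pick (0,1); next start ≥ 1 → (1,8); next start ≥ 8 → (9,11); next start ≥ 11 → (12,15); next start ≥ 15 → (17,18).
Selected: (0,1) (1,8) (9,11) (12,15) (17,18)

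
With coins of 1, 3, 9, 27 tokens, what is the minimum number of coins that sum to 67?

67 − 2×27→13 − 1×9→4 − 1×3→1 − 1×1→0
Total coins = 2 + 1 + 1 + 1 = 5

5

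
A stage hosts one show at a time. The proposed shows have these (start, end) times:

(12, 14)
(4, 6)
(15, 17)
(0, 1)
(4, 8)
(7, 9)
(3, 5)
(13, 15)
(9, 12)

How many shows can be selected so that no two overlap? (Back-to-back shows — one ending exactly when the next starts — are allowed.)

Sorted by end: (0,1)  (3,5)  (4,6)  (4,8)  (7,9)  (9,12)  (12,14)  (13,15)  (15,17)
take (0,1); take (3,5); skip (4,8); take (7,9); take (9,12); take (12,14); take (15,17).
Selected 6 shows.

6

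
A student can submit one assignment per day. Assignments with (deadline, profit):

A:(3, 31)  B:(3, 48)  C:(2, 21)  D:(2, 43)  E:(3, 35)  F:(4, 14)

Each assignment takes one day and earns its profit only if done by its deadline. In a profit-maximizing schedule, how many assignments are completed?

Take jobs in profit order; each goes to the latest open slot no later than its deadline.
Profit order: B=48 D=43 E=35 A=31 C=21 F=14
Assign: B→slot 3, D→slot 2, E→slot 1, A skipped, C skipped, F→slot 4.
Slots: [1:E] [2:D] [3:B] [4:F]
4 of 6 scheduled.

4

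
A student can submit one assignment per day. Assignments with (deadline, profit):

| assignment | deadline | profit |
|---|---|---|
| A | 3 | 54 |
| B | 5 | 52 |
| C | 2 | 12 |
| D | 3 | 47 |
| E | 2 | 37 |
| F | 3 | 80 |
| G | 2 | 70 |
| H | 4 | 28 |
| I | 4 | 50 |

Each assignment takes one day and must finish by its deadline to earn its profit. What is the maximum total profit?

306

By profit: F(d3,80), G(d2,70), A(d3,54), B(d5,52), I(d4,50), D(d3,47), E(d2,37), H(d4,28), C(d2,12)
F→slot 3; G→slot 2; A→slot 1; B→slot 5; I→slot 4; D skipped; E skipped; H skipped; C skipped.
Profit = 54 + 70 + 80 + 50 + 52 = 306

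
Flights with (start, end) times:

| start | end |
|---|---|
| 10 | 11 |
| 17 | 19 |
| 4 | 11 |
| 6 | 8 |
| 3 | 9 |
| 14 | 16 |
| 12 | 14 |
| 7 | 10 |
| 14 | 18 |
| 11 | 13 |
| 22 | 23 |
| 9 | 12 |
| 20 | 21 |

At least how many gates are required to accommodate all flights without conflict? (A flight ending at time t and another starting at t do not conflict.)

4

Count concurrent intervals with a sweep; the peak is the room count.
Events (time:±→running): 3:+→1 4:+→2 6:+→3 7:+→4 … peak 4.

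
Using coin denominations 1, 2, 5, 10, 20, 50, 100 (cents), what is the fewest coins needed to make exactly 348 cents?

Use the largest denomination that fits, subtract, and repeat.
348 = 3×100 + 2×20 + 1×5 + 1×2 + 1×1
Total coins = 3 + 2 + 1 + 1 + 1 = 8

8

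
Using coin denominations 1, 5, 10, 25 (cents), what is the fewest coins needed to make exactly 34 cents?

Use the largest denomination that fits, subtract, and repeat.
34 = 1×25 + 1×5 + 4×1
Total coins = 1 + 1 + 4 = 6

6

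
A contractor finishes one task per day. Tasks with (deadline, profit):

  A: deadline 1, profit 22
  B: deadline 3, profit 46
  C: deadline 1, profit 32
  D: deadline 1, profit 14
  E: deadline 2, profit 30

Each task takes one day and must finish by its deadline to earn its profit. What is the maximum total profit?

108

Take jobs in profit order; each goes to the latest open slot no later than its deadline.
Profit order: B=46 C=32 E=30 A=22 D=14
Assign: B→slot 3, C→slot 1, E→slot 2, A skipped, D skipped.
Slots: [1:C] [2:E] [3:B]
Profit = 32 + 30 + 46 = 108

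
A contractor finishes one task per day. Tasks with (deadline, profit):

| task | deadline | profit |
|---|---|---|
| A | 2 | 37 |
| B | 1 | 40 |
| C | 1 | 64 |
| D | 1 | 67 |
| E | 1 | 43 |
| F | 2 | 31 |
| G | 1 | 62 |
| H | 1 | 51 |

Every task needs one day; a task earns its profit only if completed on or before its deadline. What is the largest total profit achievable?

Take jobs in profit order; each goes to the latest open slot no later than its deadline.
By profit: D(d1,67), C(d1,64), G(d1,62), H(d1,51), E(d1,43), B(d1,40), A(d2,37), F(d2,31)
D→slot 1; C skipped; G skipped; H skipped; E skipped; B skipped; A→slot 2; F skipped.
Profit = 67 + 37 = 104

104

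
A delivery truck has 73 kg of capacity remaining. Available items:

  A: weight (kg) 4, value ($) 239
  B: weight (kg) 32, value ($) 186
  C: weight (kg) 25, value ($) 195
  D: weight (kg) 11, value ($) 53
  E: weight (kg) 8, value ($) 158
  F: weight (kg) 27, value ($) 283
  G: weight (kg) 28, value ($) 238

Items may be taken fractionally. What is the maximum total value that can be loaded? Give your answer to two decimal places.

964.80

Ratios (sorted): A 59.75, E 19.75, F 10.48, G 8.50, C 7.80, B 5.81, D 4.82
take A (4 @ 239); take E (8 @ 158); take F (27 @ 283); take G (28 @ 238); take 6/25 of C → 46.80. Capacity used 73/73.
Total value = 964.80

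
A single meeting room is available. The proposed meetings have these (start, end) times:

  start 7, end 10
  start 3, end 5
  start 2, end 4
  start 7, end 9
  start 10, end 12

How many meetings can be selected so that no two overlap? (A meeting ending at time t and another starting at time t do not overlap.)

Sort by end time and greedily take each interval whose start is ≥ the last chosen end.
By end time: (2,4), (3,5), (7,9), (7,10), (10,12).
Pick (2,4); next start ≥ 4 → (7,9); next start ≥ 9 → (10,12).
Selected 3 meetings.

3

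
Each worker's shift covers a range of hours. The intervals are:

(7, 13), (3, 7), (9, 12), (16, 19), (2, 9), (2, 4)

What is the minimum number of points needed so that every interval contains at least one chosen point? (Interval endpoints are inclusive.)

3

Sort by right endpoint; whenever an interval is uncovered, place a point at its right end.
By right end: [2,4]  [3,7]  [2,9]  [9,12]  [7,13]  [16,19]
[2,4] uncovered → point at 4; [9,12] uncovered → point at 12; [16,19] uncovered → point at 19.
Points: 4, 12, 19 (3 total).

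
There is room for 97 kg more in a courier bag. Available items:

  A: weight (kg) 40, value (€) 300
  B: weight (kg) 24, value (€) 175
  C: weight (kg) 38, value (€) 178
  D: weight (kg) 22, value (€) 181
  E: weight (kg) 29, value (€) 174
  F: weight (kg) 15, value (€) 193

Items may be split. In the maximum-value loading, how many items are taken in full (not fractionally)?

3

Sort by value per unit weight and fill in that order.
Order: F (193/15=12.87) > D (181/22=8.23) > A (300/40=7.50) > B (175/24=7.29) > E (174/29=6.00) > C (178/38=4.68)
Fill: take F (15 @ 193) → take D (22 @ 181) → take A (40 @ 300) → take 20/24 of B → 145.83; 97/97 used.
3 item(s) taken whole; one partial (take 20/24 of B).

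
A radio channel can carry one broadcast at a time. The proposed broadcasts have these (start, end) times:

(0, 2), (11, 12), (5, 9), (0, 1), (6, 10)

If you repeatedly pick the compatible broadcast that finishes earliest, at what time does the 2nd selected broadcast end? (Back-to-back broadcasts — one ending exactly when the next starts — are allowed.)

Sort by end time and greedily take each interval whose start is ≥ the last chosen end.
By end time: (0,1), (0,2), (5,9), (6,10), (11,12).
Pick (0,1); next start ≥ 1 → (5,9); next start ≥ 9 → (11,12).
Selected: (0,1) (5,9) (11,12)

9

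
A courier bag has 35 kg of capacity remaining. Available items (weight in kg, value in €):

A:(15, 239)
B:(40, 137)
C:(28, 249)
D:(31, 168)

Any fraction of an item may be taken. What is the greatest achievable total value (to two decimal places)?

Sort by value per unit weight and fill in that order.
Ratios (sorted): A 15.93, C 8.89, D 5.42, B 3.42
take A (15 @ 239); take 20/28 of C → 177.86. Capacity used 35/35.
Total value = 416.86

416.86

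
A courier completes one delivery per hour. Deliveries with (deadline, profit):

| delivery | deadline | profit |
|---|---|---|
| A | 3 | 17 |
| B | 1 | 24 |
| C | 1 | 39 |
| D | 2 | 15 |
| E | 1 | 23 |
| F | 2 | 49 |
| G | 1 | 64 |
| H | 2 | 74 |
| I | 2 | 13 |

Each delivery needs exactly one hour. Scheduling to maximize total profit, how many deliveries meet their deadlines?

Take jobs in profit order; each goes to the latest open slot no later than its deadline.
By profit: H(d2,74), G(d1,64), F(d2,49), C(d1,39), B(d1,24), E(d1,23), A(d3,17), D(d2,15), I(d2,13)
H→slot 2; G→slot 1; F skipped; C skipped; B skipped; E skipped; A→slot 3; D skipped; I skipped.
3 of 9 scheduled.

3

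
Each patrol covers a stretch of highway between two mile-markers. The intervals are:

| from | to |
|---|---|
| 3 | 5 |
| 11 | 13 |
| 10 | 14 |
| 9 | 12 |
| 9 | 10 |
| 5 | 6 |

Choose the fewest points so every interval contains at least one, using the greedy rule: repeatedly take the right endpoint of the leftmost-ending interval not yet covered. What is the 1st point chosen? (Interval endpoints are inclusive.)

Sort by right endpoint; whenever an interval is uncovered, place a point at its right end.
By right end: [3,5]  [5,6]  [9,10]  [9,12]  [11,13]  [10,14]
[3,5] uncovered → point at 5; [9,10] uncovered → point at 10; [11,13] uncovered → point at 13.
Points: 5, 10, 13 (3 total).

5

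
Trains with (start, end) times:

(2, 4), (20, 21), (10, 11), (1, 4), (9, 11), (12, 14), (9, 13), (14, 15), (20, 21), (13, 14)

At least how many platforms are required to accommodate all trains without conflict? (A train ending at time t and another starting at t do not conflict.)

Count concurrent intervals with a sweep; the peak is the room count.
starts: [1, 2, 9, 9, 10, 12, 13, 14, 20, 20]
ends:   [4, 4, 11, 11, 13, 14, 14, 15, 21, 21]
s1→1 s2→2 e4→1 e4→0 s9→1 s9→2 s10→3  — peak 3.

3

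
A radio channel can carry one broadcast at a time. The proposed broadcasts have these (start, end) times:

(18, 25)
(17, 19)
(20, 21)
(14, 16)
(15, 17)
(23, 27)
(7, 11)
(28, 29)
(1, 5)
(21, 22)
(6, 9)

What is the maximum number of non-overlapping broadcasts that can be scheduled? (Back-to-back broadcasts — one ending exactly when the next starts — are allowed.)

By end time: (1,5), (6,9), (7,11), (14,16), (15,17), (17,19), (20,21), (21,22), (18,25), (23,27), (28,29).
Pick (1,5); next start ≥ 5 → (6,9); next start ≥ 9 → (14,16); next start ≥ 16 → (17,19); next start ≥ 19 → (20,21); next start ≥ 21 → (21,22); next start ≥ 22 → (23,27); next start ≥ 27 → (28,29).
Selected 8 broadcasts.

8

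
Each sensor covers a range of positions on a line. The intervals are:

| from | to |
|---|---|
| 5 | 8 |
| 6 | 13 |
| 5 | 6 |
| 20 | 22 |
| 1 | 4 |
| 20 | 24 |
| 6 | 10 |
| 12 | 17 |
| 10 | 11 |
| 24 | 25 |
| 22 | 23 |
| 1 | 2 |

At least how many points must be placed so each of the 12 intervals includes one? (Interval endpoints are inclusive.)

By right end: [1,2]  [1,4]  [5,6]  [5,8]  [6,10]  [10,11]  [6,13]  [12,17]  [20,22]  [22,23]  [20,24]  [24,25]
[1,2] uncovered → point at 2; [5,6] uncovered → point at 6; [10,11] uncovered → point at 11; [12,17] uncovered → point at 17; [20,22] uncovered → point at 22; [24,25] uncovered → point at 25.
Points: 2, 6, 11, 17, 22, 25 (6 total).

6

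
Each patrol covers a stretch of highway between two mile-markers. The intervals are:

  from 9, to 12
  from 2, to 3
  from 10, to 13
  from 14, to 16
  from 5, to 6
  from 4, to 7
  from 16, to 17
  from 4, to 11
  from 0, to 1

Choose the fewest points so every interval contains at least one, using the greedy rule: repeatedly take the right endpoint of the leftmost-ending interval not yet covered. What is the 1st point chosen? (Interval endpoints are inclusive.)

By right end: [0,1]  [2,3]  [5,6]  [4,7]  [4,11]  [9,12]  [10,13]  [14,16]  [16,17]
[0,1] uncovered → point at 1; [2,3] uncovered → point at 3; [5,6] uncovered → point at 6; [9,12] uncovered → point at 12; [14,16] uncovered → point at 16.
Points: 1, 3, 6, 12, 16 (5 total).

1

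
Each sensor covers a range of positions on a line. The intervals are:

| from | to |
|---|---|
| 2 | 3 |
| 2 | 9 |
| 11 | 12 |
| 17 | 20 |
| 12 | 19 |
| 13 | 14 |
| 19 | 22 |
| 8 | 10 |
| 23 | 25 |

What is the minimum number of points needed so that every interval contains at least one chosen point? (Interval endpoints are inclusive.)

6

Process intervals by earliest right end; each time one isn't hit yet, stab at its right endpoint.
By right end: [2,3]  [2,9]  [8,10]  [11,12]  [13,14]  [12,19]  [17,20]  [19,22]  [23,25]
[2,3] uncovered → point at 3; [8,10] uncovered → point at 10; [11,12] uncovered → point at 12; [13,14] uncovered → point at 14; [17,20] uncovered → point at 20; [23,25] uncovered → point at 25.
Points: 3, 10, 12, 14, 20, 25 (6 total).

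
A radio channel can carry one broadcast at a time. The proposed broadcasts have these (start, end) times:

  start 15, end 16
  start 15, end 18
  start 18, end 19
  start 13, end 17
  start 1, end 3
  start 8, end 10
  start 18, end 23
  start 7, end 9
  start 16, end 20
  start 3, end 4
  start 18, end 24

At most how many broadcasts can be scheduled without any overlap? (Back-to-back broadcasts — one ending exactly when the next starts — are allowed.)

Order by finish time; keep every interval that doesn't clash with the previous kept one.
Sorted by end: (1,3)  (3,4)  (7,9)  (8,10)  (15,16)  (13,17)  (15,18)  (18,19)  (16,20)  (18,23)  (18,24)
take (1,3); take (3,4); take (7,9); skip (8,10); take (15,16); skip (15,18); take (18,19); skip (18,23); skip (18,24).
Selected 5 broadcasts.

5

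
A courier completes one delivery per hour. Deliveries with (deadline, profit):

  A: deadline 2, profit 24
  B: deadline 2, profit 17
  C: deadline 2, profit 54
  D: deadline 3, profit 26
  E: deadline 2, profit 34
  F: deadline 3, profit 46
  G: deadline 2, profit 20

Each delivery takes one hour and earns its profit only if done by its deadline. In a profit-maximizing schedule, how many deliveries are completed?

Take jobs in profit order; each goes to the latest open slot no later than its deadline.
By profit: C(d2,54), F(d3,46), E(d2,34), D(d3,26), A(d2,24), G(d2,20), B(d2,17)
C→slot 2; F→slot 3; E→slot 1; D skipped; A skipped; G skipped; B skipped.
3 of 7 scheduled.

3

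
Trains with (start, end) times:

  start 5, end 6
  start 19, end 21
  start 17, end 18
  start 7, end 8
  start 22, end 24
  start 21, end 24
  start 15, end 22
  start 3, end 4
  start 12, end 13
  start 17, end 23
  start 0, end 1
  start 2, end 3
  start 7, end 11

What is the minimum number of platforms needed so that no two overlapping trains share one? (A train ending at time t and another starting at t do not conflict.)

3

The answer is the maximum number of intervals overlapping at any instant.
Events (time:±→running): 0:+→1 1:-→0 2:+→1 3:-→0 3:+→1 4:-→0 5:+→1 6:-→0 7:+→1 7:+→2 8:-→1 11:-→0 12:+→1 13:-→0 15:+→1 17:+→2 17:+→3 … peak 3.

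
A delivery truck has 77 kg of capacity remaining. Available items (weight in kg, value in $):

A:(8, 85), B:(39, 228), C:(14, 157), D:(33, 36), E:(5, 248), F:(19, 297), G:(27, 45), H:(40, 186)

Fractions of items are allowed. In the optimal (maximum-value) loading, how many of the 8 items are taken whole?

4

Ratios (sorted): E 49.60, F 15.63, C 11.21, A 10.62, B 5.85, H 4.65, G 1.67, D 1.09
take E (5 @ 248); take F (19 @ 297); take C (14 @ 157); take A (8 @ 85); take 31/39 of B → 181.23. Capacity used 77/77.
4 item(s) taken whole; one partial (take 31/39 of B).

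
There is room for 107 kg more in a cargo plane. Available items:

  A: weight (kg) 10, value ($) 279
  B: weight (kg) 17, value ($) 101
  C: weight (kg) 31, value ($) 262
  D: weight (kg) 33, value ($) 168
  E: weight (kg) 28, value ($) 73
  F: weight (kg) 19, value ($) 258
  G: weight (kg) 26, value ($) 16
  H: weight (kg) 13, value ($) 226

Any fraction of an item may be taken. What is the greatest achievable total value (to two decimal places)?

Greedy by value/weight ratio, highest first.
Order: A (279/10=27.90) > H (226/13=17.38) > F (258/19=13.58) > C (262/31=8.45) > B (101/17=5.94) > D (168/33=5.09) > E (73/28=2.61) > G (16/26=0.62)
Fill: take A (10 @ 279) → take H (13 @ 226) → take F (19 @ 258) → take C (31 @ 262) → take B (17 @ 101) → take 17/33 of D → 86.55; 107/107 used.
Total value = 1212.55

1212.55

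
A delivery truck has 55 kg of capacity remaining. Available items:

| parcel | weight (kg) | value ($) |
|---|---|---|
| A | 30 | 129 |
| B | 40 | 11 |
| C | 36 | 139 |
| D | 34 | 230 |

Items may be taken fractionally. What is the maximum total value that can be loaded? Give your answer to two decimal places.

320.30

Sort by value per unit weight and fill in that order.
Order: D (230/34=6.76) > A (129/30=4.30) > C (139/36=3.86) > B (11/40=0.28)
Fill: take D (34 @ 230) → take 21/30 of A → 90.30; 55/55 used.
Total value = 320.30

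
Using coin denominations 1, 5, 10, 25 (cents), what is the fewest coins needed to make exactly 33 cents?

5

33 − 1×25→8 − 1×5→3 − 3×1→0
Total coins = 1 + 1 + 3 = 5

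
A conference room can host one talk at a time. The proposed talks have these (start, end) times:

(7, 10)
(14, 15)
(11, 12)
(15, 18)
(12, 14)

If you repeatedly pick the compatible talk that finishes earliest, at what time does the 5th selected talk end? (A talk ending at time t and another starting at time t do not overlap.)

Greedy by earliest finish: after sorting by end time, pick each interval compatible with the last pick.
By end time: (7,10), (11,12), (12,14), (14,15), (15,18).
Pick (7,10); next start ≥ 10 → (11,12); next start ≥ 12 → (12,14); next start ≥ 14 → (14,15); next start ≥ 15 → (15,18).
Selected: (7,10) (11,12) (12,14) (14,15) (15,18)

18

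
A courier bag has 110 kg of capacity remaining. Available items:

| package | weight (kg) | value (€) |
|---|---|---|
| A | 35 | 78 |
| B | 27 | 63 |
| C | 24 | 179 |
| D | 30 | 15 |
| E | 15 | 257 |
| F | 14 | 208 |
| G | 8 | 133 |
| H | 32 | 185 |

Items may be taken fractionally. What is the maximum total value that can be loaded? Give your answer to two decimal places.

Greedy by value/weight ratio, highest first.
Ratios (sorted): E 17.13, G 16.62, F 14.86, C 7.46, H 5.78, B 2.33, A 2.23, D 0.50
take E (15 @ 257); take G (8 @ 133); take F (14 @ 208); take C (24 @ 179); take H (32 @ 185); take 17/27 of B → 39.67. Capacity used 110/110.
Total value = 1001.67

1001.67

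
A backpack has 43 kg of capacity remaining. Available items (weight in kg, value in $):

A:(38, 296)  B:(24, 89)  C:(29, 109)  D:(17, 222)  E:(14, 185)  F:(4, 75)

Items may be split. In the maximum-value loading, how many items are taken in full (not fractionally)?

Ratios (sorted): F 18.75, E 13.21, D 13.06, A 7.79, C 3.76, B 3.71
take F (4 @ 75); take E (14 @ 185); take D (17 @ 222); take 8/38 of A → 62.32. Capacity used 43/43.
3 item(s) taken whole; one partial (take 8/38 of A).

3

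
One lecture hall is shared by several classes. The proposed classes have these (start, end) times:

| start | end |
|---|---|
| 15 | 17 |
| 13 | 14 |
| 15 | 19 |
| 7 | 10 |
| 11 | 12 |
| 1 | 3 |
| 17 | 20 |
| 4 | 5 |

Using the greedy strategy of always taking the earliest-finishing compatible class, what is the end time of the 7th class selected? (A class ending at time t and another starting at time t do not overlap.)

20

Order by finish time; keep every interval that doesn't clash with the previous kept one.
By end time: (1,3), (4,5), (7,10), (11,12), (13,14), (15,17), (15,19), (17,20).
Pick (1,3); next start ≥ 3 → (4,5); next start ≥ 5 → (7,10); next start ≥ 10 → (11,12); next start ≥ 12 → (13,14); next start ≥ 14 → (15,17); next start ≥ 17 → (17,20).
Selected: (1,3) (4,5) (7,10) (11,12) (13,14) (15,17) (17,20)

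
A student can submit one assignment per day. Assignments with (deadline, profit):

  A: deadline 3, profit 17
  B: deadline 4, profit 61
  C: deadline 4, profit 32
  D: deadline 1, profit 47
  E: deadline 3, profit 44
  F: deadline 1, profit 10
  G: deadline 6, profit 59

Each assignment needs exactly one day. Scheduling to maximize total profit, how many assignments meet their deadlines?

5

Profit order: B=61 G=59 D=47 E=44 C=32 A=17 F=10
Assign: B→slot 4, G→slot 6, D→slot 1, E→slot 3, C→slot 2, A skipped, F skipped.
Slots: [1:D] [2:C] [3:E] [4:B] [6:G]
5 of 7 scheduled.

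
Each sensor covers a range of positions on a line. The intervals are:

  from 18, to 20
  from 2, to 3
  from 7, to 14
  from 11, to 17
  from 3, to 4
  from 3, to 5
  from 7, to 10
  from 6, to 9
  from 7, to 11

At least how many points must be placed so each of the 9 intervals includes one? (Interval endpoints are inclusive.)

Process intervals by earliest right end; each time one isn't hit yet, stab at its right endpoint.
By right end: [2,3]  [3,4]  [3,5]  [6,9]  [7,10]  [7,11]  [7,14]  [11,17]  [18,20]
[2,3] uncovered → point at 3; [6,9] uncovered → point at 9; [11,17] uncovered → point at 17; [18,20] uncovered → point at 20.
Points: 3, 9, 17, 20 (4 total).

4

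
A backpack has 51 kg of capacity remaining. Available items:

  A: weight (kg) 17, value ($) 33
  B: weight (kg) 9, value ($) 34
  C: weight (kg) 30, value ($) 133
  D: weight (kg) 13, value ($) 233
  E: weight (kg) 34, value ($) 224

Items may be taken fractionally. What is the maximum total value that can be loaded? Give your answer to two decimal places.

474.73

Greedy by value/weight ratio, highest first.
Order: D (233/13=17.92) > E (224/34=6.59) > C (133/30=4.43) > B (34/9=3.78) > A (33/17=1.94)
Fill: take D (13 @ 233) → take E (34 @ 224) → take 4/30 of C → 17.73; 51/51 used.
Total value = 474.73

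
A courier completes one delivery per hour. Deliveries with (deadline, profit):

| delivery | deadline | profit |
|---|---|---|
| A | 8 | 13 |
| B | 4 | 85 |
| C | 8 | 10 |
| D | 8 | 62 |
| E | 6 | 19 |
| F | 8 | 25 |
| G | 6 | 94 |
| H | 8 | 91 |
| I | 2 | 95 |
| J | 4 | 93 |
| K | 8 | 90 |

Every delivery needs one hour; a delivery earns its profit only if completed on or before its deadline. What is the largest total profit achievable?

635

Sort by profit descending; place each in the latest free slot ≤ its deadline.
Profit order: I=95 G=94 J=93 H=91 K=90 B=85 D=62 F=25 E=19 A=13 C=10
Assign: I→slot 2, G→slot 6, J→slot 4, H→slot 8, K→slot 7, B→slot 3, D→slot 5, F→slot 1, E skipped, A skipped, C skipped.
Slots: [1:F] [2:I] [3:B] [4:J] [5:D] [6:G] [7:K] [8:H]
Profit = 25 + 95 + 85 + 93 + 62 + 94 + 90 + 91 = 635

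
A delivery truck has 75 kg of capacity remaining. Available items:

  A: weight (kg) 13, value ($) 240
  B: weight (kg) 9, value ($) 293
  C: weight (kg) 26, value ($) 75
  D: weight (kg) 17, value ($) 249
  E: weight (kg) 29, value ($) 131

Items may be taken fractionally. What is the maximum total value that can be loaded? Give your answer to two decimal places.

Greedy by value/weight ratio, highest first.
Ratios (sorted): B 32.56, A 18.46, D 14.65, E 4.52, C 2.88
take B (9 @ 293); take A (13 @ 240); take D (17 @ 249); take E (29 @ 131); take 7/26 of C → 20.19. Capacity used 75/75.
Total value = 933.19

933.19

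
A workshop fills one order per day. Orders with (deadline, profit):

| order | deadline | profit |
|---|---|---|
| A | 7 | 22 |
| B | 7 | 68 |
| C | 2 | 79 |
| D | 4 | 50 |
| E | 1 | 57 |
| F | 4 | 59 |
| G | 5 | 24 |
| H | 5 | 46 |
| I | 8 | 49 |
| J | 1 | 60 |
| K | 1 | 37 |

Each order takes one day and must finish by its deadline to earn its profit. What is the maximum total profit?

433

Take jobs in profit order; each goes to the latest open slot no later than its deadline.
By profit: C(d2,79), B(d7,68), J(d1,60), F(d4,59), E(d1,57), D(d4,50), I(d8,49), H(d5,46), K(d1,37), G(d5,24), A(d7,22)
C→slot 2; B→slot 7; J→slot 1; F→slot 4; E skipped; D→slot 3; I→slot 8; H→slot 5; K skipped; G skipped; A→slot 6.
Profit = 60 + 79 + 50 + 59 + 46 + 22 + 68 + 49 = 433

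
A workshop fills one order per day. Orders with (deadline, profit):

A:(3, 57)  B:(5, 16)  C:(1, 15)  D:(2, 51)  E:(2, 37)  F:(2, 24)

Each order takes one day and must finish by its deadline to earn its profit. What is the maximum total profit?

Take jobs in profit order; each goes to the latest open slot no later than its deadline.
Profit order: A=57 D=51 E=37 F=24 B=16 C=15
Assign: A→slot 3, D→slot 2, E→slot 1, F skipped, B→slot 5, C skipped.
Slots: [1:E] [2:D] [3:A] [5:B]
Profit = 37 + 51 + 57 + 16 = 161

161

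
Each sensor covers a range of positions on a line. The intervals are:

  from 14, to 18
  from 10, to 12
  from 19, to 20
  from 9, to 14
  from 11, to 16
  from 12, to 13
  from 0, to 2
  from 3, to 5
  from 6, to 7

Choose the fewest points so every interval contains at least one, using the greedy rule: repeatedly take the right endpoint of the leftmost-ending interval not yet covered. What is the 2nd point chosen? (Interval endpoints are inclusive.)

By right end: [0,2]  [3,5]  [6,7]  [10,12]  [12,13]  [9,14]  [11,16]  [14,18]  [19,20]
[0,2] uncovered → point at 2; [3,5] uncovered → point at 5; [6,7] uncovered → point at 7; [10,12] uncovered → point at 12; [14,18] uncovered → point at 18; [19,20] uncovered → point at 20.
Points: 2, 5, 7, 12, 18, 20 (6 total).

5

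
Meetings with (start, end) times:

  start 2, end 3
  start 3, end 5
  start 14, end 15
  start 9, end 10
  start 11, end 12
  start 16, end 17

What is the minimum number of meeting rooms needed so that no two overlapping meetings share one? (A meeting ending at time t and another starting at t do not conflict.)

The answer is the maximum number of intervals overlapping at any instant.
starts: [2, 3, 9, 11, 14, 16]
ends:   [3, 5, 10, 12, 15, 17]
s2→1  — peak 1.

1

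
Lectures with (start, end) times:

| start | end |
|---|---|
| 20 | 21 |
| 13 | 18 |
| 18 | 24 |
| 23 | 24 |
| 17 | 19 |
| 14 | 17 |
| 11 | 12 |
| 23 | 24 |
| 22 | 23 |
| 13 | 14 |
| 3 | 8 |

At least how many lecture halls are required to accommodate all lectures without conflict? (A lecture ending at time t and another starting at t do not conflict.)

Count concurrent intervals with a sweep; the peak is the room count.
starts: [3, 11, 13, 13, 14, 17, 18, 20, 22, 23, 23]
ends:   [8, 12, 14, 17, 18, 19, 21, 23, 24, 24, 24]
s3→1 e8→0 s11→1 e12→0 s13→1 s13→2 e14→1 s14→2 e17→1 s17→2 e18→1 s18→2 e19→1 s20→2 e21→1 s22→2 e23→1 s23→2 s23→3  — peak 3.

3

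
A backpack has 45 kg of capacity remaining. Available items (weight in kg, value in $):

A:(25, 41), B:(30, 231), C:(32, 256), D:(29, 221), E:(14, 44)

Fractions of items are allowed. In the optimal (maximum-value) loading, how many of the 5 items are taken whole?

Order: C (256/32=8.00) > B (231/30=7.70) > D (221/29=7.62) > E (44/14=3.14) > A (41/25=1.64)
Fill: take C (32 @ 256) → take 13/30 of B → 100.10; 45/45 used.
1 item(s) taken whole; one partial (take 13/30 of B).

1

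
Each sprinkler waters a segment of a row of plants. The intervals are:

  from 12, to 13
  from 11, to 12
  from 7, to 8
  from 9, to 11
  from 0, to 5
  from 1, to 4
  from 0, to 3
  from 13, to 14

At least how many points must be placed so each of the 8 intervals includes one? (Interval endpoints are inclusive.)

Sorted: [0,3] [1,4] [0,5] [7,8] [9,11] [11,12] [12,13] [13,14]
{[0,3],[1,4],[0,5]} hit by 3; {[7,8]} hit by 8; {[9,11],[11,12]} hit by 11; {[12,13],[13,14]} hit by 13.
Points: 3, 8, 11, 13 (4 total).

4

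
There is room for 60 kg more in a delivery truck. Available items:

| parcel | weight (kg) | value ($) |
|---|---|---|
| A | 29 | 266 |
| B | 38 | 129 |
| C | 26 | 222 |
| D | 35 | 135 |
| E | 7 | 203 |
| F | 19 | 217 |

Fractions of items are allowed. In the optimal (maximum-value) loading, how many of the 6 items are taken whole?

3

Ratios (sorted): E 29.00, F 11.42, A 9.17, C 8.54, D 3.86, B 3.39
take E (7 @ 203); take F (19 @ 217); take A (29 @ 266); take 5/26 of C → 42.69. Capacity used 60/60.
3 item(s) taken whole; one partial (take 5/26 of C).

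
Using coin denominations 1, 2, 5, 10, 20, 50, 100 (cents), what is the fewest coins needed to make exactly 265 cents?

265 = 2×100 + 1×50 + 1×10 + 1×5
Total coins = 2 + 1 + 1 + 1 = 5

5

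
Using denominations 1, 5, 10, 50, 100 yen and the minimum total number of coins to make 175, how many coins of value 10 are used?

175 − 1×100→75 − 1×50→25 − 2×10→5 − 1×5→0
Count of 10: 2

2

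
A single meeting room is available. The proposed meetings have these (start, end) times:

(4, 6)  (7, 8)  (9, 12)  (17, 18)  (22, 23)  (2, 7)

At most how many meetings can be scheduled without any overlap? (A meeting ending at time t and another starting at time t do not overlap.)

5

Sorted by end: (4,6)  (2,7)  (7,8)  (9,12)  (17,18)  (22,23)
take (4,6); skip (2,7); take (7,8); take (9,12); take (17,18); take (22,23).
Selected 5 meetings.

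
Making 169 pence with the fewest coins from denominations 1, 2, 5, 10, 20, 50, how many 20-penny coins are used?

Greedy: take as many of the largest coin as possible, then repeat with the remainder.
169 − 3×50→19 − 1×10→9 − 1×5→4 − 2×2→0
Count of 20: 0

0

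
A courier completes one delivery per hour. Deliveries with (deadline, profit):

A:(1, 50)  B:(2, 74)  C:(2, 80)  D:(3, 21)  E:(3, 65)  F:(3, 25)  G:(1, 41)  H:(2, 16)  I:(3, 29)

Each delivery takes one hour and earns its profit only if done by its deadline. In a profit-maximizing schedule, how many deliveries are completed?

Sort by profit descending; place each in the latest free slot ≤ its deadline.
Profit order: C=80 B=74 E=65 A=50 G=41 I=29 F=25 D=21 H=16
Assign: C→slot 2, B→slot 1, E→slot 3, A skipped, G skipped, I skipped, F skipped, D skipped, H skipped.
Slots: [1:B] [2:C] [3:E]
3 of 9 scheduled.

3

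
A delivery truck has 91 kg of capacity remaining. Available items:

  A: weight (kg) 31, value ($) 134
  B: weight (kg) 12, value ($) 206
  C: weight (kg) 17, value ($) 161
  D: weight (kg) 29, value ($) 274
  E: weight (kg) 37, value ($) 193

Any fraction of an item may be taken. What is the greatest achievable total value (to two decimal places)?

813.14

Order: B (206/12=17.17) > C (161/17=9.47) > D (274/29=9.45) > E (193/37=5.22) > A (134/31=4.32)
Fill: take B (12 @ 206) → take C (17 @ 161) → take D (29 @ 274) → take 33/37 of E → 172.14; 91/91 used.
Total value = 813.14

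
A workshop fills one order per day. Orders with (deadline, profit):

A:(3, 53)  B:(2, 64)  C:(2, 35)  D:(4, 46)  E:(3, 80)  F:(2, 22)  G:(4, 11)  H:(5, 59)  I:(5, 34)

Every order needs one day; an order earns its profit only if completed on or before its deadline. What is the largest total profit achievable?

302

Profit order: E=80 B=64 H=59 A=53 D=46 C=35 I=34 F=22 G=11
Assign: E→slot 3, B→slot 2, H→slot 5, A→slot 1, D→slot 4, C skipped, I skipped, F skipped, G skipped.
Slots: [1:A] [2:B] [3:E] [4:D] [5:H]
Profit = 53 + 64 + 80 + 46 + 59 = 302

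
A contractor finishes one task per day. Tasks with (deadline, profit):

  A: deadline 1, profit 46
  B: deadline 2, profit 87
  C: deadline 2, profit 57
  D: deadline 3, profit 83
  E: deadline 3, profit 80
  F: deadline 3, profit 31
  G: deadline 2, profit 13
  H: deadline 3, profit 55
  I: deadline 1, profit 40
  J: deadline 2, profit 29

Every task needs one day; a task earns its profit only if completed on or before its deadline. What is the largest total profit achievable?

By profit: B(d2,87), D(d3,83), E(d3,80), C(d2,57), H(d3,55), A(d1,46), I(d1,40), F(d3,31), J(d2,29), G(d2,13)
B→slot 2; D→slot 3; E→slot 1; C skipped; H skipped; A skipped; I skipped; F skipped; J skipped; G skipped.
Profit = 80 + 87 + 83 = 250

250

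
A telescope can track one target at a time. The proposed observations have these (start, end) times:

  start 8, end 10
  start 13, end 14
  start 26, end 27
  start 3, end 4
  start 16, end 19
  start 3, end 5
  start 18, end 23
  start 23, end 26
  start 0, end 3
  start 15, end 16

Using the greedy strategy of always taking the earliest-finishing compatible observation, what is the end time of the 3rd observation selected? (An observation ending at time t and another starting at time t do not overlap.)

Sort by end time and greedily take each interval whose start is ≥ the last chosen end.
Sorted by end: (0,3)  (3,4)  (3,5)  (8,10)  (13,14)  (15,16)  (16,19)  (18,23)  (23,26)  (26,27)
take (0,3); take (3,4); take (8,10); take (13,14); take (15,16); take (16,19); take (23,26); take (26,27).
Selected: (0,3) (3,4) (8,10) (13,14) (15,16) (16,19) (23,26) (26,27)

10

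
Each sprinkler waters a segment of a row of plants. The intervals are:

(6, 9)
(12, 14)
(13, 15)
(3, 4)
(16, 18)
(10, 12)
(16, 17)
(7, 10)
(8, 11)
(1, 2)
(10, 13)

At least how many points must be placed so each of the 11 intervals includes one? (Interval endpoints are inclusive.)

6

Sorted: [1,2] [3,4] [6,9] [7,10] [8,11] [10,12] [10,13] [12,14] [13,15] [16,17] [16,18]
{[1,2]} hit by 2; {[3,4]} hit by 4; {[6,9],[7,10],[8,11]} hit by 9; {[10,12],[10,13],[12,14]} hit by 12; {[13,15]} hit by 15; {[16,17],[16,18]} hit by 17.
Points: 2, 4, 9, 12, 15, 17 (6 total).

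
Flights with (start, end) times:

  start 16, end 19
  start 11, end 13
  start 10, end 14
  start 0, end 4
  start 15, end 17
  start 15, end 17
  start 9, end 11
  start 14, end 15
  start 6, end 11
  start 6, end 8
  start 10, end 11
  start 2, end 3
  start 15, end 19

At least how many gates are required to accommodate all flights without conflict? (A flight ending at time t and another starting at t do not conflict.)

4

The answer is the maximum number of intervals overlapping at any instant.
starts: [0, 2, 6, 6, 9, 10, 10, 11, 14, 15, 15, 15, 16]
ends:   [3, 4, 8, 11, 11, 11, 13, 14, 15, 17, 17, 19, 19]
s0→1 s2→2 e3→1 e4→0 s6→1 s6→2 e8→1 s9→2 s10→3 s10→4  — peak 4.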